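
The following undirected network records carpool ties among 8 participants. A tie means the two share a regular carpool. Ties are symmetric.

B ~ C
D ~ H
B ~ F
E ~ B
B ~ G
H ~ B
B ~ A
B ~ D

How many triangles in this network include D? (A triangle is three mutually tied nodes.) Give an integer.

D's neighbors: B and H.
Neighbor pairs that are themselves tied: D–B–H. Each forms one triangle with D, for 1 in total.

1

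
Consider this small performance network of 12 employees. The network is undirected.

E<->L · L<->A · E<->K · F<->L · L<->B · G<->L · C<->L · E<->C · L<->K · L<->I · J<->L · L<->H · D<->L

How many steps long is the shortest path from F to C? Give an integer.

One shortest route is F – L – C, which uses 2 edges, and F and C are not directly tied, so nothing shorter exists. So d(F,C) = 2.

2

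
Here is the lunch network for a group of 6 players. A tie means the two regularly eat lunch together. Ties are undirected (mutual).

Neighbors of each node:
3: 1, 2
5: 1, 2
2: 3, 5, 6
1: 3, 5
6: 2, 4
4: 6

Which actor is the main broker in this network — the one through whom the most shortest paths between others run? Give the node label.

Unnormalized betweenness of each node: 1:1/2, 2:13/2, 3:3/2, 4:0, 5:3/2, 6:4.
2 has the largest value, 13/2, making it the main broker — the node through which the most shortest paths run.

2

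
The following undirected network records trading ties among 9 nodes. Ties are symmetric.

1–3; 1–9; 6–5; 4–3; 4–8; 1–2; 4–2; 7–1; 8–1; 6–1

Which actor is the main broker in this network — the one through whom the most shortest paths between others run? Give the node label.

Unnormalized betweenness of each node: 1:45/2, 2:5/3, 3:5/3, 4:3/2, 5:0, 6:7, 7:0, 8:5/3, 9:0.
1 has the largest value, 45/2, making it the main broker — the node through which the most shortest paths run.

1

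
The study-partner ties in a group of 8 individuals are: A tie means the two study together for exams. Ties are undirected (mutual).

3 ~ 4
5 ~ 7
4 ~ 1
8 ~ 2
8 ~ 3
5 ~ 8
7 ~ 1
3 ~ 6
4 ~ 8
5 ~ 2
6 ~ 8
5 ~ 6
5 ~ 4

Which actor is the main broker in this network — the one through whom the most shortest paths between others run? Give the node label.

5

Unnormalized betweenness of each node: 1:3/4, 2:0, 3:7/12, 4:19/4, 5:27/4, 6:7/12, 7:13/12, 8:7/2.
5 has the largest value, 27/4, making it the main broker — the node through which the most shortest paths run.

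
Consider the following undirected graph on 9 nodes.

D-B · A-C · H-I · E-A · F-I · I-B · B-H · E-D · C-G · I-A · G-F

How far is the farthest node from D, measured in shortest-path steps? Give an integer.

Distances from D: A:2, B:1, C:3, E:1, F:3, G:4, H:2, I:2.
The largest is 4 (to G), so the eccentricity of D is 4.

4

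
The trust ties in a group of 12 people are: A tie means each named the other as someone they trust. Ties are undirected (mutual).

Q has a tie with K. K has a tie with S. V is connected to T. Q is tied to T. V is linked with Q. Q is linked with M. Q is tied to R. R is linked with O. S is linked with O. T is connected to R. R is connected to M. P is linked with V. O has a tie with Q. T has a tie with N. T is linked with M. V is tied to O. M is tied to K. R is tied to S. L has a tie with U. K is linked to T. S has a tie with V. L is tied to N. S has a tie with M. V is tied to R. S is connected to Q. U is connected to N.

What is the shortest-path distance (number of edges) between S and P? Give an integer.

One shortest route is S – V – P, which uses 2 edges, and S and P are not directly tied, so nothing shorter exists. So d(S,P) = 2.

2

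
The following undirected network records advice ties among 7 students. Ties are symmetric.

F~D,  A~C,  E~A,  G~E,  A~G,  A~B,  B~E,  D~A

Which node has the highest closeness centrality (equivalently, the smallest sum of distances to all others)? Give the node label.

Farness (sum of distances to all others) for each node — A:7, B:11, C:12, D:10, E:10, F:15, G:11.
The smallest farness is 7, for A, so A has the highest closeness.

A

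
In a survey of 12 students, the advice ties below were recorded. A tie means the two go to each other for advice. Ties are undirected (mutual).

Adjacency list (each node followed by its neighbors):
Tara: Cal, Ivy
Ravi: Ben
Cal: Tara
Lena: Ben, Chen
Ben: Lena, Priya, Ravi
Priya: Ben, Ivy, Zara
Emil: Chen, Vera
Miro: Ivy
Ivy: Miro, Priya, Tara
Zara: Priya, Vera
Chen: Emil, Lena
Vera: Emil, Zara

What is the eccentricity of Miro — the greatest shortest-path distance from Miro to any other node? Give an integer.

Distances from Miro: Ben:3, Cal:3, Chen:5, Emil:5, Ivy:1, Lena:4, Priya:2, Ravi:4, Tara:2, Vera:4, Zara:3.
The largest is 5 (to Chen and Emil), so the eccentricity of Miro is 5.

5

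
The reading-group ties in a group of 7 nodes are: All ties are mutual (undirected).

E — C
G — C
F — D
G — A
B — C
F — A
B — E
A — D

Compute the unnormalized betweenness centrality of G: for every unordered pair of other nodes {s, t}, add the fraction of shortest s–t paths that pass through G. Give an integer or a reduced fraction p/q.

9

Pairs whose geodesics pass through G — F–E: 1; F–C: 1; F–B: 1; A–E: 1; A–C: 1; A–B: 1; D–E: 1; D–C: 1; D–B: 1.
All other pairs contribute 0.
Summing the contributions gives betweenness(G) = 9.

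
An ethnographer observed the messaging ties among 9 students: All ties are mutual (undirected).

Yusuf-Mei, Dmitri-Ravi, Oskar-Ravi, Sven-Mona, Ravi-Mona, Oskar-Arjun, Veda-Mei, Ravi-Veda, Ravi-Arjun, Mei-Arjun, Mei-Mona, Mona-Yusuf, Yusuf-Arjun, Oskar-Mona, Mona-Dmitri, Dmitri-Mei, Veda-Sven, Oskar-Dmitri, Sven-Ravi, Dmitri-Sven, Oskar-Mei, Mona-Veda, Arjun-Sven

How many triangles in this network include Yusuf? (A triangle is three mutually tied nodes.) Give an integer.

2

Yusuf's neighbors: Arjun, Mei, and Mona.
Neighbor pairs that are themselves tied: Yusuf–Arjun–Mei; Yusuf–Mei–Mona. Each forms one triangle with Yusuf, for 2 in total.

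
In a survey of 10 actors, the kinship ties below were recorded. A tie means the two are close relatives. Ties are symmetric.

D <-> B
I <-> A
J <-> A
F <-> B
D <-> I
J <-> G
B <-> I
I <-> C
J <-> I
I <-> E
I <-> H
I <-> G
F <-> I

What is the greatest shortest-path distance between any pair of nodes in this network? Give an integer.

Eccentricity of each node (its greatest distance to any other): A:2, B:2, C:2, D:2, E:2, F:2, G:2, H:2, I:1, J:2.
The maximum eccentricity is 2, realized for instance by the pair B–A via B – I – A. So the diameter is 2.

2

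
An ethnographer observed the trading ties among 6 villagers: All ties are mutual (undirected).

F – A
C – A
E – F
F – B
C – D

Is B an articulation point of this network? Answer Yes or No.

No

Even without B, every remaining node can still reach every other (the residual graph is connected), so B is not a cut vertex.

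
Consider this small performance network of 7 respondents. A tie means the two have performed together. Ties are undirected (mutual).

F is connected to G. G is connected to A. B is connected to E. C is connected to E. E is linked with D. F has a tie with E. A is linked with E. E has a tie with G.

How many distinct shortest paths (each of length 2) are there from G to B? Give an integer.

The shortest distance is 2, and the only length-2 path is G–E–B. So there is exactly 1 shortest path.

1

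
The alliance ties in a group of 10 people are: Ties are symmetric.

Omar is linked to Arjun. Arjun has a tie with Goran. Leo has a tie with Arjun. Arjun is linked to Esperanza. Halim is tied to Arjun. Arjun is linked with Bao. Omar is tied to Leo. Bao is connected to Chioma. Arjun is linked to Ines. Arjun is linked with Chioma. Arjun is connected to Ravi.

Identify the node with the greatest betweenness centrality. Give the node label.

Unnormalized betweenness of each node: Arjun:34, Bao:0, Chioma:0, Esperanza:0, Goran:0, Halim:0, Ines:0, Leo:0, Omar:0, Ravi:0.
Arjun has the largest value, 34, making it the main broker — the node through which the most shortest paths run.

Arjun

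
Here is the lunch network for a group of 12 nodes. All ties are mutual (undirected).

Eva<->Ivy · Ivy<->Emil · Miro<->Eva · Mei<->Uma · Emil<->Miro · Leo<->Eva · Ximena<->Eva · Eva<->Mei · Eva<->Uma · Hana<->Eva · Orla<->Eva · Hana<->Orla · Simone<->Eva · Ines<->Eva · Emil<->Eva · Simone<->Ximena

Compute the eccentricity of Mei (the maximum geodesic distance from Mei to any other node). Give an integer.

Distances from Mei: Emil:2, Eva:1, Hana:2, Ines:2, Ivy:2, Leo:2, Miro:2, Orla:2, Simone:2, Uma:1, Ximena:2.
The largest is 2 (to Ines, Miro, Emil, Hana, Ximena, Leo, Simone, Ivy, and Orla), so the eccentricity of Mei is 2.

2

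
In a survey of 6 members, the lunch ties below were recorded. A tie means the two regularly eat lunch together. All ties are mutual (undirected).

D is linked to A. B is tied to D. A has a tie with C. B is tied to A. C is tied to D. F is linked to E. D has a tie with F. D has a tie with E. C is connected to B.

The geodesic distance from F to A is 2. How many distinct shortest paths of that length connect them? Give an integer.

1

The shortest distance is 2, and the only length-2 path is F–D–A. So there is exactly 1 shortest path.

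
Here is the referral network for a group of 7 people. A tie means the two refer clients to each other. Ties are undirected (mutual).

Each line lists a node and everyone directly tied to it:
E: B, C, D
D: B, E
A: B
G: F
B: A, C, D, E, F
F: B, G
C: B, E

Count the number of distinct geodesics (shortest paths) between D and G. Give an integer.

1

The shortest distance is 3, and the only length-3 path is D–B–F–G. So there is exactly 1 shortest path.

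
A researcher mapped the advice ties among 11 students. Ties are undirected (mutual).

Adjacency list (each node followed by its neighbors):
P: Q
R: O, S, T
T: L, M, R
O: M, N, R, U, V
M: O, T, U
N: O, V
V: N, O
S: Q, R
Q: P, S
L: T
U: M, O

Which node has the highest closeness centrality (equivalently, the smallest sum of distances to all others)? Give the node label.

R

Farness (sum of distances to all others) for each node — L:31, M:23, N:27, O:19, P:39, Q:30, R:18, S:23, T:22, U:25, V:27.
The smallest farness is 18, for R, so R has the highest closeness.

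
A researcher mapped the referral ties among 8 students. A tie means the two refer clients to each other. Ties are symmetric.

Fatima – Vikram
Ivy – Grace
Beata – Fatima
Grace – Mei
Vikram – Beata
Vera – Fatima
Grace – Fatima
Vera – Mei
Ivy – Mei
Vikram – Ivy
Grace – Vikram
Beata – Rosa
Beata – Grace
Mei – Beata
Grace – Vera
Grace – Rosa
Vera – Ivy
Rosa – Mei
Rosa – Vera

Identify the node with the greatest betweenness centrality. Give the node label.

Grace

Unnormalized betweenness of each node: Beata:3/2, Fatima:7/12, Grace:37/12, Ivy:2/3, Mei:11/12, Rosa:1/4, Vera:4/3, Vikram:2/3.
Grace has the largest value, 37/12, making it the main broker — the node through which the most shortest paths run.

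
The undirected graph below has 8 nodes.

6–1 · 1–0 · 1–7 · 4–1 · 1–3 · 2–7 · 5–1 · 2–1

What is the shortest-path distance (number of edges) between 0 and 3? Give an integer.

One shortest route is 0 – 1 – 3, which uses 2 edges, and 0 and 3 are not directly tied, so nothing shorter exists. So d(0,3) = 2.

2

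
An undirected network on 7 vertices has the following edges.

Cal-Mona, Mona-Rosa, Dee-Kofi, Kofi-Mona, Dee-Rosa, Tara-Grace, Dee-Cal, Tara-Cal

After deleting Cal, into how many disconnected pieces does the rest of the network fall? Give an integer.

Without Cal, the remaining ties split the others into: {Dee, Kofi, Mona, Rosa}; {Grace, Tara}.
That's 2 separate components.

2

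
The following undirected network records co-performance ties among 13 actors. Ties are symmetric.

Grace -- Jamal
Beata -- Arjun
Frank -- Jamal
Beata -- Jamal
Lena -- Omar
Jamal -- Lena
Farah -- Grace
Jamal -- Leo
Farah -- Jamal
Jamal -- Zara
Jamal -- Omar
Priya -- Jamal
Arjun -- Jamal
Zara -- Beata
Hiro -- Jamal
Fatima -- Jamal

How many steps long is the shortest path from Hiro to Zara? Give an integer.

One shortest route is Hiro – Jamal – Zara, which uses 2 edges, and Hiro and Zara are not directly tied, so nothing shorter exists. So d(Hiro,Zara) = 2.

2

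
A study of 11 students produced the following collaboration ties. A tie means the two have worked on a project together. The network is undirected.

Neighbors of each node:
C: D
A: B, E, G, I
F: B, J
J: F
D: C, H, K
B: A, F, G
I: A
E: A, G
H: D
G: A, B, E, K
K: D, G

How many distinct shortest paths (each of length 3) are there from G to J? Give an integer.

1

The shortest distance is 3, and the only length-3 path is G–B–F–J. So there is exactly 1 shortest path.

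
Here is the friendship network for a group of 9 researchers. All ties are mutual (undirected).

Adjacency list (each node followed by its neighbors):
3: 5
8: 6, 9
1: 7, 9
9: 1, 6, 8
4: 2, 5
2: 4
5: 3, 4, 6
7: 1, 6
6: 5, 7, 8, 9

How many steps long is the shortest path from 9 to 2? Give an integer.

One shortest route is 9 – 6 – 5 – 4 – 2, which uses 4 edges, and at distance 3 from 9 we only reach {3, 4}, which does not include 2. So d(9,2) = 4.

4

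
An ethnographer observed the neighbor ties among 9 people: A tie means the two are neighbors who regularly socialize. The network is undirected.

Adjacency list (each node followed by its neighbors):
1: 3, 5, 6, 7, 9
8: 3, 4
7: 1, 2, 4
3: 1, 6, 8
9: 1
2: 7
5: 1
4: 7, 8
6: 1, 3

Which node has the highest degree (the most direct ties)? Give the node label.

Degrees — 1:5, 2:1, 3:3, 4:2, 5:1, 6:2, 7:3, 8:2, 9:1.
The maximum is 5, attained only by 1.

1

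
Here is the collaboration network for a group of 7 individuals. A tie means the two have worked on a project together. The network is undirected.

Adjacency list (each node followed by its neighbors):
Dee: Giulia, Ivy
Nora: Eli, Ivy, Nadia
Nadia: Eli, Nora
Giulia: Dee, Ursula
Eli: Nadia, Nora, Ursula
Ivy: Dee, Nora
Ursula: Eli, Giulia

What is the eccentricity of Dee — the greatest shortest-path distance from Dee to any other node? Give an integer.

3

Distances from Dee: Eli:3, Giulia:1, Ivy:1, Nadia:3, Nora:2, Ursula:2.
The largest is 3 (to Eli and Nadia), so the eccentricity of Dee is 3.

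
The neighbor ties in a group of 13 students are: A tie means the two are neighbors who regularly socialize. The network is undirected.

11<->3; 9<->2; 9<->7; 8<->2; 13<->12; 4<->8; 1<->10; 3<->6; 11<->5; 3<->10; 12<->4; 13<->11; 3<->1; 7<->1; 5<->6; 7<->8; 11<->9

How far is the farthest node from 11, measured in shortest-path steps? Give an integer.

3

Distances from 11: 1:2, 2:2, 3:1, 4:3, 5:1, 6:2, 7:2, 8:3, 9:1, 10:2, 12:2, 13:1.
The largest is 3 (to 8 and 4), so the eccentricity of 11 is 3.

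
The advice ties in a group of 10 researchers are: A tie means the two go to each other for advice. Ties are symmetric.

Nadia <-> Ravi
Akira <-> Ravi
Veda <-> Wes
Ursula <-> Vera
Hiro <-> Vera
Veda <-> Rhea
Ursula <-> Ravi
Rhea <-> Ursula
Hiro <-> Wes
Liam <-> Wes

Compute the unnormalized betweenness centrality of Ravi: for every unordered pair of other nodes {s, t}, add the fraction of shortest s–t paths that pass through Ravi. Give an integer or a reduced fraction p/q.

Pairs whose geodesics pass through Ravi — Rhea–Akira: 1; Rhea–Nadia: 1; Akira–Hiro: 1; Akira–Ursula: 1; Akira–Liam: 2/2; Akira–Nadia: 1; Akira–Veda: 1; Akira–Vera: 1; Akira–Wes: 2/2; Hiro–Nadia: 1; Ursula–Nadia: 1; Liam–Nadia: 2/2; Nadia–Veda: 1; Nadia–Vera: 1 … (+1 more pairs).
All other pairs contribute 0.
Summing the contributions gives betweenness(Ravi) = 15.

15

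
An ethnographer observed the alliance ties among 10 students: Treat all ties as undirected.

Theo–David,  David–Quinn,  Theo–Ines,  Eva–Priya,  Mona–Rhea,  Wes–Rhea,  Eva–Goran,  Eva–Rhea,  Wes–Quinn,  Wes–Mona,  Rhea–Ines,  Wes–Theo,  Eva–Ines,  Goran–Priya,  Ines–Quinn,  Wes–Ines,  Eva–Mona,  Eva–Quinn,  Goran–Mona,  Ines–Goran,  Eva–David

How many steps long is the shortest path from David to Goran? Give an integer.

One shortest route is David – Eva – Goran, which uses 2 edges, and David and Goran are not directly tied, so nothing shorter exists. So d(David,Goran) = 2.

2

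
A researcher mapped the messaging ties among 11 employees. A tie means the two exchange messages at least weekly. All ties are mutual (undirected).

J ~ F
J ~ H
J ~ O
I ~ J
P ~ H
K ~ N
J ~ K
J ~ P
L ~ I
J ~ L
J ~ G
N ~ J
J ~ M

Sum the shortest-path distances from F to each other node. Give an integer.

Distances from F: G:2, H:2, I:2, J:1, K:2, L:2, M:2, N:2, O:2, P:2.
Sum = 2 + 2 + 2 + 1 + 2 + 2 + 2 + 2 + 2 + 2 = 19.

19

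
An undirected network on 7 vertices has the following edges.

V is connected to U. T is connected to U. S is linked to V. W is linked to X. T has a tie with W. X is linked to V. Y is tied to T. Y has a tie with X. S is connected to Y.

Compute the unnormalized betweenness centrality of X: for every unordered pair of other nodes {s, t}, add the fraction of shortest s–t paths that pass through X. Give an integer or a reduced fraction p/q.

Pairs whose geodesics pass through X — Y–W: 1/2; Y–V: 1/2; W–V: 1; W–S: 2/3.
All other pairs contribute 0.
Summing the contributions gives betweenness(X) = 8/3.

8/3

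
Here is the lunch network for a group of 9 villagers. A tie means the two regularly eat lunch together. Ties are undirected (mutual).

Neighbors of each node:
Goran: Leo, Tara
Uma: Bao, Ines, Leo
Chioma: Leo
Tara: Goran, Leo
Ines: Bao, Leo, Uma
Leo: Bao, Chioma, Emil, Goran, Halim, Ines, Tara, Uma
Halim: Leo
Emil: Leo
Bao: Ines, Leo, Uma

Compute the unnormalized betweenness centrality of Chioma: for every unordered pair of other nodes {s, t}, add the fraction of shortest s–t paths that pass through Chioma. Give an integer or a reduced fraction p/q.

0

No shortest path between any pair of other nodes passes through Chioma.
Summing the contributions gives betweenness(Chioma) = 0.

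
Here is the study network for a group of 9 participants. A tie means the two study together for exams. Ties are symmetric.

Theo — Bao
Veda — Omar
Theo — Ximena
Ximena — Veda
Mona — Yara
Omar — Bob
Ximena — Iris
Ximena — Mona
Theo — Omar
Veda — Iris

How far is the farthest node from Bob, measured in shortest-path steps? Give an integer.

Distances from Bob: Bao:3, Iris:3, Mona:4, Omar:1, Theo:2, Veda:2, Ximena:3, Yara:5.
The largest is 5 (to Yara), so the eccentricity of Bob is 5.

5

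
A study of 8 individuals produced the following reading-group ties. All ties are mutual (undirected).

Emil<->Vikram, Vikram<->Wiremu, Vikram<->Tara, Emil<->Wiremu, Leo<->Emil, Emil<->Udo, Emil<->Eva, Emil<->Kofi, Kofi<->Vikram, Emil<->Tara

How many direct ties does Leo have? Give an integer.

Leo is directly tied to Emil. That is 1 neighbor, so the degree of Leo is 1.

1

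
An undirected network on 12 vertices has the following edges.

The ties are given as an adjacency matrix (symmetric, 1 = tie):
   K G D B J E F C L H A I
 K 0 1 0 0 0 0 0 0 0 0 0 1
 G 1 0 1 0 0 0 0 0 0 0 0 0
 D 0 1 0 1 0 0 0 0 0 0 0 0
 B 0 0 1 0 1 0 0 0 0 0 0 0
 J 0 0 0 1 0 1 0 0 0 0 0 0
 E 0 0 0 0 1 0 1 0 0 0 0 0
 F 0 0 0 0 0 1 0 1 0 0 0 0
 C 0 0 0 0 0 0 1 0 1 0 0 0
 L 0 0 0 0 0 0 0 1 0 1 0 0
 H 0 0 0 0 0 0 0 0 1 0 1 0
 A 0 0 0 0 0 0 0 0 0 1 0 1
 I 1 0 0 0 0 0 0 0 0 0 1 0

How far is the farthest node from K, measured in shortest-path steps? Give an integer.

Distances from K: A:2, B:3, C:5, D:2, E:5, F:6, G:1, H:3, I:1, J:4, L:4.
The largest is 6 (to F), so the eccentricity of K is 6.

6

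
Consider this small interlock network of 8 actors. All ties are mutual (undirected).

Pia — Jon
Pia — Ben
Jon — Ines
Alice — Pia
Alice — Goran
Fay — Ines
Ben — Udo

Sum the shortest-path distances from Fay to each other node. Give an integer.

Distances from Fay: Alice:4, Ben:4, Goran:5, Ines:1, Jon:2, Pia:3, Udo:5.
Sum = 4 + 4 + 5 + 1 + 2 + 3 + 5 = 24.

24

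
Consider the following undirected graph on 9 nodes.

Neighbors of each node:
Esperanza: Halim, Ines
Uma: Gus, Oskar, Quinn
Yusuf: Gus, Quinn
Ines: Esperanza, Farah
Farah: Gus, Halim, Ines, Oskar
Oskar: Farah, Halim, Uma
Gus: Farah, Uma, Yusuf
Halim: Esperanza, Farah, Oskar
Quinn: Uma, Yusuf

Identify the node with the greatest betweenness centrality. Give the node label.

Unnormalized betweenness of each node: Esperanza:1/2, Farah:31/3, Gus:15/2, Halim:9/2, Ines:3/2, Oskar:17/3, Quinn:5/6, Uma:6, Yusuf:7/6.
Farah has the largest value, 31/3, making it the main broker — the node through which the most shortest paths run.

Farah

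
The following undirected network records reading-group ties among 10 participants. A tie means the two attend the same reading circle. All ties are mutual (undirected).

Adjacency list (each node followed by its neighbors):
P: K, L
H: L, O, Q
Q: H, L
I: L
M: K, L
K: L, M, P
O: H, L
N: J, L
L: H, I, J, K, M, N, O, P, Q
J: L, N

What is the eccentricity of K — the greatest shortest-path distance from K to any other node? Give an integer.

Distances from K: H:2, I:2, J:2, L:1, M:1, N:2, O:2, P:1, Q:2.
The largest is 2 (to Q, N, O, H, J, and I), so the eccentricity of K is 2.

2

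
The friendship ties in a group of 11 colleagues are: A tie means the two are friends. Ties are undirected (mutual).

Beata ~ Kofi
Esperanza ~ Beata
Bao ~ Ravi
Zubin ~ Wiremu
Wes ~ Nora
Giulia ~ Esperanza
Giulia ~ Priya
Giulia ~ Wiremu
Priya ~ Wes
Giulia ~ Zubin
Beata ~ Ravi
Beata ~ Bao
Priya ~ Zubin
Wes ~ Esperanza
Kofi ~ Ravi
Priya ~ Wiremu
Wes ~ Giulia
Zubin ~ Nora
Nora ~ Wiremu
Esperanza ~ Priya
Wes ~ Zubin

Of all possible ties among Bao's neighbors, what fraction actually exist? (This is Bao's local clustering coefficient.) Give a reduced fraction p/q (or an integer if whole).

1

Bao's neighbors: Beata and Ravi (k = 2).
Possible neighbor pairs: C(2,2) = 1. Edges among them: Beata–Ravi → e = 1.
Clustering(Bao) = 1/1.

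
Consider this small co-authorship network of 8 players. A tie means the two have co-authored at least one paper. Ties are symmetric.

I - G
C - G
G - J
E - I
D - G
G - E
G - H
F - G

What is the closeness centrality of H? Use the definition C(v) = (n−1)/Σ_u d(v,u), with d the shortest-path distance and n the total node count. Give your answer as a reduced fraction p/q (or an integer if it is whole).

Distances from H: C:2, D:2, E:2, F:2, G:1, I:2, J:2. Sum = 13.
n = 8, so closeness = 7/13.

7/13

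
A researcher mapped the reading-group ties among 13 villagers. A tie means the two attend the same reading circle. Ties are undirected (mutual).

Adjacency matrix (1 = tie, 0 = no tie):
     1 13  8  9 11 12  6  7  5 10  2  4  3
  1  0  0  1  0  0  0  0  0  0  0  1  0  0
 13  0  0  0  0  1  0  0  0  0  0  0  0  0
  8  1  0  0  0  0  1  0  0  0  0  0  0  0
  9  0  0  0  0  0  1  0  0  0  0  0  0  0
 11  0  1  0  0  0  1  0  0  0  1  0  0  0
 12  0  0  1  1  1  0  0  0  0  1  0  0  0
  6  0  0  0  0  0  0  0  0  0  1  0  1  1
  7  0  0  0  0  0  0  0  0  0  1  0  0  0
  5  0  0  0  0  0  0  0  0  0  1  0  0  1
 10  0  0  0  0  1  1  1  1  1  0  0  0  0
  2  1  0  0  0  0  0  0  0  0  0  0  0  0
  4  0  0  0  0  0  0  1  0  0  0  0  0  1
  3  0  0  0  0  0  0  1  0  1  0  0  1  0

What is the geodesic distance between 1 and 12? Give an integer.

2

One shortest route is 1 – 8 – 12, which uses 2 edges, and 1 and 12 are not directly tied, so nothing shorter exists. So d(1,12) = 2.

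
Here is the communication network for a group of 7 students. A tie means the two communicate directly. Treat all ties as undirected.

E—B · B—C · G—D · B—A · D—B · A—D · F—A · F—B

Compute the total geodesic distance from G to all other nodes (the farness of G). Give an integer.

Distances from G: A:2, B:2, C:3, D:1, E:3, F:3.
Sum = 2 + 2 + 3 + 1 + 3 + 3 = 14.

14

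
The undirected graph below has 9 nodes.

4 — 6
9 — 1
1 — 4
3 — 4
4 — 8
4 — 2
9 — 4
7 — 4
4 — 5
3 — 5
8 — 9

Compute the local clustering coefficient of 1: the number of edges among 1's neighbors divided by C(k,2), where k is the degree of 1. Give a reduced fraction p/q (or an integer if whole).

1's neighbors: 4 and 9 (k = 2).
Possible neighbor pairs: C(2,2) = 1. Edges among them: 4–9 → e = 1.
Clustering(1) = 1/1.

1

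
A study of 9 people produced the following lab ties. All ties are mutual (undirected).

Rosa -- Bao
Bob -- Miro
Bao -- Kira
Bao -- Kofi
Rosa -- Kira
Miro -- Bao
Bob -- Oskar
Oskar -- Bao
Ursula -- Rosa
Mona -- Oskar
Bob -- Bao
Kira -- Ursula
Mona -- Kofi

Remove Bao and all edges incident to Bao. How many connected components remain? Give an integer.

Without Bao, the remaining ties split the others into: {Bob, Kofi, Miro, Mona, Oskar}; {Kira, Rosa, Ursula}.
That's 2 separate components.

2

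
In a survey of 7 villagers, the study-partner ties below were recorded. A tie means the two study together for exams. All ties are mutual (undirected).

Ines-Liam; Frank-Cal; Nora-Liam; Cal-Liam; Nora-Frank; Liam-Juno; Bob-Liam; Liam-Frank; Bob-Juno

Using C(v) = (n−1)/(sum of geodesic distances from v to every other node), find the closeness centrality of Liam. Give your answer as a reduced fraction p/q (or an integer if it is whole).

1

Distances from Liam: Bob:1, Cal:1, Frank:1, Ines:1, Juno:1, Nora:1. Sum = 6.
n = 7, so closeness = 6/6 = 1.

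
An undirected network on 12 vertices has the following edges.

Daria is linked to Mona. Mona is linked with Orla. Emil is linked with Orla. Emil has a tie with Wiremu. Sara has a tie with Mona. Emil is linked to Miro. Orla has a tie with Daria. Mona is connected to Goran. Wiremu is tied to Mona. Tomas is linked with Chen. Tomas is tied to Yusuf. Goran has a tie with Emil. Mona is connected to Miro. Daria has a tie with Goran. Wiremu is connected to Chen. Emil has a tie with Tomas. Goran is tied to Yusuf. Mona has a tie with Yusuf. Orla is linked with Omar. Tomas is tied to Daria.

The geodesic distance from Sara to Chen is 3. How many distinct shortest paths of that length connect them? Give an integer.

The shortest distance is 3, and the only length-3 path is Sara–Mona–Wiremu–Chen. So there is exactly 1 shortest path.

1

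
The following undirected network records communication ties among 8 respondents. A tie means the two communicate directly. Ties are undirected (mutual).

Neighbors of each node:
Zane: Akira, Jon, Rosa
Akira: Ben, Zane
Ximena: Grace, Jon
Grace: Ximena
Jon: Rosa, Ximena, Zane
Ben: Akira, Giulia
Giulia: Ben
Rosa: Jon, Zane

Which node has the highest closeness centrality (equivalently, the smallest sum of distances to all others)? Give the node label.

Zane

Farness (sum of distances to all others) for each node — Akira:15, Ben:19, Giulia:25, Grace:24, Jon:14, Rosa:16, Ximena:18, Zane:13.
The smallest farness is 13, for Zane, so Zane has the highest closeness.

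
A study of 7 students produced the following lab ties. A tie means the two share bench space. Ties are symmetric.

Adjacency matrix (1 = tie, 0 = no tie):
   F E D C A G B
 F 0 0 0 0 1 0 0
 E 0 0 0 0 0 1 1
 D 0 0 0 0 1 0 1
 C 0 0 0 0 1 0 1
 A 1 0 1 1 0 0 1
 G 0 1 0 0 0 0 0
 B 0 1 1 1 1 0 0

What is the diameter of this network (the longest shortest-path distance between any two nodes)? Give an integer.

4

Eccentricity of each node (its greatest distance to any other): A:3, B:2, C:3, D:3, E:3, F:4, G:4.
The maximum eccentricity is 4, realized for instance by the pair F–G via F – A – B – E – G. So the diameter is 4.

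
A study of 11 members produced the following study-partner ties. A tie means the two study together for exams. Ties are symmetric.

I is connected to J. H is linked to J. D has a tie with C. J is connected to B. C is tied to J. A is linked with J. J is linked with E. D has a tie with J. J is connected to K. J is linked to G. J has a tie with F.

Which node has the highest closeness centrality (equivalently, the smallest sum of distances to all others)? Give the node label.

J

Farness (sum of distances to all others) for each node — A:19, B:19, C:18, D:18, E:19, F:19, G:19, H:19, I:19, J:10, K:19.
The smallest farness is 10, for J, so J has the highest closeness.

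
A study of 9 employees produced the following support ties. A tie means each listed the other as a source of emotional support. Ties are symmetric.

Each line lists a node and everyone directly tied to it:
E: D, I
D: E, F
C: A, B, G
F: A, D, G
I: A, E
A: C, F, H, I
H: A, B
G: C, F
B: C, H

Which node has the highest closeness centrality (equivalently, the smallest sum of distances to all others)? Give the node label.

A

Farness (sum of distances to all others) for each node — A:12, B:20, C:15, D:18, E:19, F:14, G:17, H:17, I:16.
The smallest farness is 12, for A, so A has the highest closeness.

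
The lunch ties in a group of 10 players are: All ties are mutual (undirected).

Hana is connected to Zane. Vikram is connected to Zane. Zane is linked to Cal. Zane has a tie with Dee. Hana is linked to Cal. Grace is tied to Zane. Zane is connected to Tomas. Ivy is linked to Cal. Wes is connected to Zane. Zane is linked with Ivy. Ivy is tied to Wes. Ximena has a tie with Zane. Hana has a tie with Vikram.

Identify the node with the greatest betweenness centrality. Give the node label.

Zane

Unnormalized betweenness of each node: Cal:1/2, Dee:0, Grace:0, Hana:1/2, Ivy:1/2, Tomas:0, Vikram:0, Wes:0, Ximena:0, Zane:61/2.
Zane has the largest value, 61/2, making it the main broker — the node through which the most shortest paths run.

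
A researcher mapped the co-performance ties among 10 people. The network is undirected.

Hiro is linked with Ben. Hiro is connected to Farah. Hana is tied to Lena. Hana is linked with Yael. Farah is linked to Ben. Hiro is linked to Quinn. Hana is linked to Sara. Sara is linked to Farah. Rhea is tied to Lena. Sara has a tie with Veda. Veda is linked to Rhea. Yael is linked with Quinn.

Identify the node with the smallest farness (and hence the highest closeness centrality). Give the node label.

Farness (sum of distances to all others) for each node — Ben:23, Farah:18, Hana:17, Hiro:21, Lena:22, Quinn:22, Rhea:24, Sara:16, Veda:21, Yael:20.
The smallest farness is 16, for Sara, so Sara has the highest closeness.

Sara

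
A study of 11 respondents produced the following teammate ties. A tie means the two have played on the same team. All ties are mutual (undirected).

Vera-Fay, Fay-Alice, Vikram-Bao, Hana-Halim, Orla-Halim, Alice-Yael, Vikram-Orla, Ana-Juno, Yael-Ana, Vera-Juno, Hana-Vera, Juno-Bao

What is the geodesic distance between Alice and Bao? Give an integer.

One shortest route is Alice – Yael – Ana – Juno – Bao, which uses 4 edges, and at distance 3 from Alice we only reach {Hana, Juno}, which does not include Bao. So d(Alice,Bao) = 4.

4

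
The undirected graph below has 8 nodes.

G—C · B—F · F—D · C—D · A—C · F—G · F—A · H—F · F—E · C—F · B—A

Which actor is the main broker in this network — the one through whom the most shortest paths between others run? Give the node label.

F

Unnormalized betweenness of each node: A:1/2, B:0, C:3/2, D:0, E:0, F:15, G:0, H:0.
F has the largest value, 15, making it the main broker — the node through which the most shortest paths run.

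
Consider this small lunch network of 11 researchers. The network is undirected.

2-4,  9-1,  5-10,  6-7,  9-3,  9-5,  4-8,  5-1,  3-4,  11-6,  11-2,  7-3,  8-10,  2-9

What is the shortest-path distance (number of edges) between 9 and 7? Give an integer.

2

One shortest route is 9 – 3 – 7, which uses 2 edges, and 9 and 7 are not directly tied, so nothing shorter exists. So d(9,7) = 2.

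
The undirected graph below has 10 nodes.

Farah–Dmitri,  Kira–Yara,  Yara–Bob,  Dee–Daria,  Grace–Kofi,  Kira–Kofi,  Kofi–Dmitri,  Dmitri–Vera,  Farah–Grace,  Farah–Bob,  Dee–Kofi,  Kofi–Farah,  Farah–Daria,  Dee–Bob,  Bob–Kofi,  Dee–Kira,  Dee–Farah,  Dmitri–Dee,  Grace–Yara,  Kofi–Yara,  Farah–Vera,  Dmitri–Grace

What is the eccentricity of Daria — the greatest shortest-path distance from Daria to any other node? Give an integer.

3

Distances from Daria: Bob:2, Dee:1, Dmitri:2, Farah:1, Grace:2, Kira:2, Kofi:2, Vera:2, Yara:3.
The largest is 3 (to Yara), so the eccentricity of Daria is 3.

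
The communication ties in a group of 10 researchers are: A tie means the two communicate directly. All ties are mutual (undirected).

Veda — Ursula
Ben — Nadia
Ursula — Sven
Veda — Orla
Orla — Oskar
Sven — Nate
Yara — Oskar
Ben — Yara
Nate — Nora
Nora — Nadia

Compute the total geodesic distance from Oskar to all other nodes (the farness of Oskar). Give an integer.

25

Distances from Oskar: Ben:2, Nadia:3, Nate:5, Nora:4, Orla:1, Sven:4, Ursula:3, Veda:2, Yara:1.
Sum = 2 + 3 + 5 + 4 + 1 + 4 + 3 + 2 + 1 = 25.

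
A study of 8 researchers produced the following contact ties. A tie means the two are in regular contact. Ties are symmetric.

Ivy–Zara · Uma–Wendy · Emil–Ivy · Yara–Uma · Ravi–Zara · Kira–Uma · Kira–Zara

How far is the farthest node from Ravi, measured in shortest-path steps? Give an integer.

Distances from Ravi: Emil:3, Ivy:2, Kira:2, Uma:3, Wendy:4, Yara:4, Zara:1.
The largest is 4 (to Yara and Wendy), so the eccentricity of Ravi is 4.

4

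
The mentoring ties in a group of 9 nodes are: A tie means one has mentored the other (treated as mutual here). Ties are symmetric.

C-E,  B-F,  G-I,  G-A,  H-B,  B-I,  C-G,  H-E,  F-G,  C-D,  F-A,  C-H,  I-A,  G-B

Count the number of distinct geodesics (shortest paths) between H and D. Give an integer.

The shortest distance is 2, and the only length-2 path is H–C–D. So there is exactly 1 shortest path.

1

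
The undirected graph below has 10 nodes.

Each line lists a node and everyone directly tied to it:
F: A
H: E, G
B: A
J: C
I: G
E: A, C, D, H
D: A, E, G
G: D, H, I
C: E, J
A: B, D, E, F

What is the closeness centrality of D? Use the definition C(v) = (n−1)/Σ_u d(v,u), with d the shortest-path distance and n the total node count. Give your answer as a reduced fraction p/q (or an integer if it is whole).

Distances from D: A:1, B:2, C:2, E:1, F:2, G:1, H:2, I:2, J:3. Sum = 16.
n = 10, so closeness = 9/16.

9/16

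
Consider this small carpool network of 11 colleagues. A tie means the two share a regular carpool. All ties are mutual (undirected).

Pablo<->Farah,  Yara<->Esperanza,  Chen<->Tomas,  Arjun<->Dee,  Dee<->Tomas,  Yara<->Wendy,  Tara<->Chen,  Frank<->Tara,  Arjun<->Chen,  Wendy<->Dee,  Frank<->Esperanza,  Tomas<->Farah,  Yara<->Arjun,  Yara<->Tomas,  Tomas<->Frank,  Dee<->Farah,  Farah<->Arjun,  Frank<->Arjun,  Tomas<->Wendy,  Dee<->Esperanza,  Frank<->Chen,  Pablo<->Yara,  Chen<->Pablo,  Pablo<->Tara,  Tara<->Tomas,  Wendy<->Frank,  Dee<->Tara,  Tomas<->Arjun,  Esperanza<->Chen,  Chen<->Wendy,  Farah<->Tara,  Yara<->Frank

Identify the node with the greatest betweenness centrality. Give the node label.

Chen

Unnormalized betweenness of each node: Arjun:26/15, Chen:73/20, Dee:97/30, Esperanza:49/60, Farah:77/60, Frank:67/30, Pablo:13/12, Tara:31/15, Tomas:193/60, Wendy:49/60, Yara:43/15.
Chen has the largest value, 73/20, making it the main broker — the node through which the most shortest paths run.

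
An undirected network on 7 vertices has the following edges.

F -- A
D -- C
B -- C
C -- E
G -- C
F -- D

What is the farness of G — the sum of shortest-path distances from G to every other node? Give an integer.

Distances from G: A:4, B:2, C:1, D:2, E:2, F:3.
Sum = 4 + 2 + 1 + 2 + 2 + 3 = 14.

14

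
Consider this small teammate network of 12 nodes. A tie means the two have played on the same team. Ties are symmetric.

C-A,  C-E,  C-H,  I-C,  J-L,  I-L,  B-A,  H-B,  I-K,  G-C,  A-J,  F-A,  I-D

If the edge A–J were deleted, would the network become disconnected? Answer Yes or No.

No

Even without that edge, A still reaches J via A – C – I – L – J, so the network stays connected. Not a bridge.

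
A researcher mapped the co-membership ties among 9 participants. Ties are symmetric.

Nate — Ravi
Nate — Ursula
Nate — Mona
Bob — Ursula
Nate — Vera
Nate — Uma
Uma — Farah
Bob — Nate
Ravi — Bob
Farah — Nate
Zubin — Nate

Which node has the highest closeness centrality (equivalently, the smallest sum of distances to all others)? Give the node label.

Nate

Farness (sum of distances to all others) for each node — Bob:13, Farah:14, Mona:15, Nate:8, Ravi:14, Uma:14, Ursula:14, Vera:15, Zubin:15.
The smallest farness is 8, for Nate, so Nate has the highest closeness.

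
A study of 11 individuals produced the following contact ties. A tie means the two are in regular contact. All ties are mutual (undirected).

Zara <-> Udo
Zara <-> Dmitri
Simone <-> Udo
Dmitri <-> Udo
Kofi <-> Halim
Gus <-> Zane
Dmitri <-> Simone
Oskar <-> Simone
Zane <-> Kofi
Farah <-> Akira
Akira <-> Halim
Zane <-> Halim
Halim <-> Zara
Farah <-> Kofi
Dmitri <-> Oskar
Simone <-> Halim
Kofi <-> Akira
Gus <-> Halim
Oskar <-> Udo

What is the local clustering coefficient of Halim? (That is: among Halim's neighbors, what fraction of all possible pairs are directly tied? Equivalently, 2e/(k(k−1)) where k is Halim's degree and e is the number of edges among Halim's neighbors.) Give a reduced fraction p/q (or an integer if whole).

1/5

Halim's neighbors: Akira, Gus, Kofi, Simone, Zane, and Zara (k = 6).
Possible neighbor pairs: C(6,2) = 15. Edges among them: Akira–Kofi, Gus–Zane, Kofi–Zane → e = 3.
Clustering(Halim) = 3/15 = 1/5.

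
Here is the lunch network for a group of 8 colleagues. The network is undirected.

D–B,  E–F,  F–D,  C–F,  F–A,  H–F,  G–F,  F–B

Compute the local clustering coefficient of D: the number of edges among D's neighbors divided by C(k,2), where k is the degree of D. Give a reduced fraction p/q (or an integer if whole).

D's neighbors: B and F (k = 2).
Possible neighbor pairs: C(2,2) = 1. Edges among them: B–F → e = 1.
Clustering(D) = 1/1.

1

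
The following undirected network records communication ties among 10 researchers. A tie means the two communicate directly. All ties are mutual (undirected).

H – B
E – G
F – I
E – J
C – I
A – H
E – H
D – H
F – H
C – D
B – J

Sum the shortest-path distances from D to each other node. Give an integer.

18

Distances from D: A:2, B:2, C:1, E:2, F:2, G:3, H:1, I:2, J:3.
Sum = 2 + 2 + 1 + 2 + 2 + 3 + 1 + 2 + 3 = 18.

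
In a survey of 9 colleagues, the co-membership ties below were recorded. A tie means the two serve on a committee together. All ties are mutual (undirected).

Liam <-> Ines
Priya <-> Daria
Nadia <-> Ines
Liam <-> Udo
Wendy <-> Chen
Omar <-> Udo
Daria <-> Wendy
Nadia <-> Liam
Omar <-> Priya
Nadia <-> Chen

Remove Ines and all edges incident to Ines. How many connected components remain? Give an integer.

Ines's neighbors (Liam and Nadia) remain reachable from one another through other ties, so the rest of the network stays in one piece.

1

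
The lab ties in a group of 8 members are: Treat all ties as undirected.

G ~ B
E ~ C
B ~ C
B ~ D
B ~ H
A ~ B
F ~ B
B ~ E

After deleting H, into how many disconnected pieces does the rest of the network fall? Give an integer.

H's neighbors (B) remain reachable from one another through other ties, so the rest of the network stays in one piece.

1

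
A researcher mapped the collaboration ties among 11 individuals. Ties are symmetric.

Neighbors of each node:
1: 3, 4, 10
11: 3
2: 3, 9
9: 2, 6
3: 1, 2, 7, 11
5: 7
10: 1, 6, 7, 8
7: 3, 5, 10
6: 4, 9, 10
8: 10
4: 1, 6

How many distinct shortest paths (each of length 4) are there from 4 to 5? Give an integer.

3

The shortest distance is 4. The length-4 paths are: 4–1–3–7–5; 4–6–10–7–5; 4–1–10–7–5.
That gives 3 distinct shortest paths.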